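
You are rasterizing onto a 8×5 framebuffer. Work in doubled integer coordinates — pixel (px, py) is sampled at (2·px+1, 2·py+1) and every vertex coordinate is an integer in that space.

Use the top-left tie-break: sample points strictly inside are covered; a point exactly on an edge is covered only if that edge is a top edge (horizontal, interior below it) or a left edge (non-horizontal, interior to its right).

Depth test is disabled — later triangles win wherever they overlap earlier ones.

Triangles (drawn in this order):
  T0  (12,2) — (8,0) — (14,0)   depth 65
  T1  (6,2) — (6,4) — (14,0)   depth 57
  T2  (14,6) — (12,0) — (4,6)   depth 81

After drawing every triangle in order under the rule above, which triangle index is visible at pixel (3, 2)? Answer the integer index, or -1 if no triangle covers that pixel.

T0:
  2·area = 12
  edge (12, 2)→(8, 0): d=(-4,-2) top-left  bias=+0
  edge (8, 0)→(14, 0): d=(6,0) top-left  bias=+0
  edge (14, 0)→(12, 2): d=(-2,2) right/bottom  bias=-1
    (5,0)@(11, 1): e=[2,6,4] → X
    (6,0)@(13, 1): e=[6,6,0] → .  [on edge]
    (5,1)@(11, 3): e=[-6,18,0] → .  [on edge]
    (4,2)@(9, 5): e=[-18,30,0] → .  [on edge]
    (3,3)@(7, 7): e=[-30,42,0] → .  [on edge]
    (2,4)@(5, 9): e=[-42,54,0] → .  [on edge]
  covered (1 px):
    . . . . . X . .
    . . . . . . . .
    . . . . . . . .
    . . . . . . . .
    . . . . . . . .
T1:
  2·area = 16  (B↔C swapped to make it positive)
  edge (6, 2)→(14, 0): d=(8,-2) top-left  bias=+0
  edge (14, 0)→(6, 4): d=(-8,4) right/bottom  bias=-1
  edge (6, 4)→(6, 2): d=(0,-2) top-left  bias=+0
    (5,0)@(11, 1): e=[2,4,10] → X
    (6,0)@(13, 1): e=[6,-4,14] → .
    (3,1)@(7, 3): e=[10,4,2] → X
    (4,1)@(9, 3): e=[14,-4,6] → .
    (5,1)@(11, 3): e=[18,-12,10] → .
    (3,2)@(7, 5): e=[26,-12,2] → .
  covered (2 px):
    . . . . . X . .
    . . . X . . . .
    . . . . . . . .
    . . . . . . . .
    . . . . . . . .
T2:
  2·area = 60  (B↔C swapped to make it positive)
  edge (14, 6)→(4, 6): d=(-10,0) right/bottom  bias=-1
  edge (4, 6)→(12, 0): d=(8,-6) top-left  bias=+0
  edge (12, 0)→(14, 6): d=(2,6) right/bottom  bias=-1
    (5,0)@(11, 1): e=[50,2,8] → X
    (6,0)@(13, 1): e=[50,14,-4] → .
    (4,1)@(9, 3): e=[30,6,24] → X
    (6,1)@(13, 3): e=[30,30,0] → .  [on edge]
    (3,2)@(7, 5): e=[10,10,40] → X
    (6,2)@(13, 5): e=[10,46,4] → X
    (7,2)@(15, 5): e=[10,58,-8] → .
    (3,3)@(7, 7): e=[-10,26,44] → .
    (4,3)@(9, 7): e=[-10,38,32] → .
    (5,3)@(11, 7): e=[-10,50,20] → .
    (6,3)@(13, 7): e=[-10,62,8] → .
    (7,4)@(15, 9): e=[-30,90,0] → .  [on edge]
  covered (7 px):
    . . . . . X . .
    . . . . X X . .
    . . . X X X X .
    . . . . . . . .
    . . . . . . . .

Z-buffer (winner per pixel, '.' = empty):
  . . . . . 2 . .
  . . . 1 2 2 . .
  . . . 2 2 2 2 .
  . . . . . . . .
  . . . . . . . .

Result: 2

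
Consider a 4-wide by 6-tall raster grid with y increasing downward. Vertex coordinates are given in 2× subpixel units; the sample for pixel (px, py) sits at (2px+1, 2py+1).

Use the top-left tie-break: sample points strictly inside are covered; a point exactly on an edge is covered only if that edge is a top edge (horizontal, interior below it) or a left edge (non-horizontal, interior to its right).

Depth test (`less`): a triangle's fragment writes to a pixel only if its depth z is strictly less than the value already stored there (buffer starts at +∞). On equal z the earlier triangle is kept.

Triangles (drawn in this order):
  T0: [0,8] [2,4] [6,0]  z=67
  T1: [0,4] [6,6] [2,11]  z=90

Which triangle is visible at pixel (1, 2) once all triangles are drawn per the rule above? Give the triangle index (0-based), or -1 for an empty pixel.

T0:
  2·area = 8
  edge (0, 8)→(2, 4): d=(2,-4) top-left  bias=+0
  edge (2, 4)→(6, 0): d=(4,-4) top-left  bias=+0
  edge (6, 0)→(0, 8): d=(-6,8) right/bottom  bias=-1
    (2,0)@(5, 1): e=[6,0,2] → X  [on edge]
    (3,0)@(7, 1): e=[14,8,-14] → .
    (1,1)@(3, 3): e=[2,0,6] → X  [on edge]
    (2,1)@(5, 3): e=[10,8,-10] → .
    (0,2)@(1, 5): e=[-2,0,10] → .  [on edge]
    (1,2)@(3, 5): e=[6,8,-6] → .
  covered (2 px):
    . . X .
    . X . .
    . . . .
    . . . .
    . . . .
    . . . .
T1:
  2·area = 38
  edge (0, 4)→(6, 6): d=(6,2) right/bottom  bias=-1
  edge (6, 6)→(2, 11): d=(-4,5) right/bottom  bias=-1
  edge (2, 11)→(0, 4): d=(-2,-7) top-left  bias=+0
    (0,2)@(1, 5): e=[4,29,5] → X
    (1,2)@(3, 5): e=[0,19,19] → .  [on edge]
    (0,3)@(1, 7): e=[16,21,1] → X
    (1,3)@(3, 7): e=[12,11,15] → X
    (2,3)@(5, 7): e=[8,1,29] → X
    (3,3)@(7, 7): e=[4,-9,43] → .
    (0,4)@(1, 9): e=[28,13,-3] → .
    (1,4)@(3, 9): e=[24,3,11] → X
    (2,4)@(5, 9): e=[20,-7,25] → .
    (1,5)@(3, 11): e=[36,-5,7] → .
  covered (5 px):
    . . . .
    . . . .
    X . . .
    X X X .
    . X . .
    . . . .

Z-buffer (winner per pixel, '.' = empty):
  . . 0 .
  . 0 . .
  1 . . .
  1 1 1 .
  . 1 . .
  . . . .

Final: -1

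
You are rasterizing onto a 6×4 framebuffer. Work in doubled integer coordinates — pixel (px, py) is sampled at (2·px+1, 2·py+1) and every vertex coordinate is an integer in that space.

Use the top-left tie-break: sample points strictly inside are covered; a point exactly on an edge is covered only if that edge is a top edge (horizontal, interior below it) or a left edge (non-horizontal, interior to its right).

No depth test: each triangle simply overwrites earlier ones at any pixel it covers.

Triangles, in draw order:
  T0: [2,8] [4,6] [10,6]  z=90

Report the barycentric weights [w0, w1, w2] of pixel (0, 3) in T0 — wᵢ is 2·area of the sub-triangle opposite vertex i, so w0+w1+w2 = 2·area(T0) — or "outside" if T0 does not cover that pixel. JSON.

T0:
  2·area = 12
  edge (2, 8)→(4, 6): d=(2,-2) top-left  bias=+0
  edge (4, 6)→(10, 6): d=(6,0) top-left  bias=+0
  edge (10, 6)→(2, 8): d=(-8,2) right/bottom  bias=-1
    (4,0)@(9, 1): e=[0,-30,42] → .  [on edge]
    (3,1)@(7, 3): e=[0,-18,30] → .  [on edge]
    (2,2)@(5, 5): e=[0,-6,18] → .  [on edge]
    (1,3)@(3, 7): e=[0,6,6] → X  [on edge]
    (2,3)@(5, 7): e=[4,6,2] → X
    (3,3)@(7, 7): e=[8,6,-2] → .
  covered (2 px):
    . . . . . .
    . . . . . .
    . . . . . .
    . X X . . .

Result: "outside"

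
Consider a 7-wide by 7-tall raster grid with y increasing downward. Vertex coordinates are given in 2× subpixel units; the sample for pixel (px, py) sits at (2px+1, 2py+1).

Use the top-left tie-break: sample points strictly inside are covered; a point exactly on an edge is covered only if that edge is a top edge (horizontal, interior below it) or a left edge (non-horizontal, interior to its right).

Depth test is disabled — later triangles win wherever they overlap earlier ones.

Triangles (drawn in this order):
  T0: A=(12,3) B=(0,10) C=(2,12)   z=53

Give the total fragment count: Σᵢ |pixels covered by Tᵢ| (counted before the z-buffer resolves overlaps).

T0:
  2·area = 38  (B↔C swapped to make it positive)
  edge (12, 3)→(2, 12): d=(-10,9) right/bottom  bias=-1
  edge (2, 12)→(0, 10): d=(-2,-2) top-left  bias=+0
  edge (0, 10)→(12, 3): d=(12,-7) top-left  bias=+0
    (4,2)@(9, 5): e=[7,28,3] → X
    (5,2)@(11, 5): e=[-11,32,17] → .
    (3,3)@(7, 7): e=[5,20,13] → X
    (4,3)@(9, 7): e=[-13,24,27] → .
    (1,4)@(3, 9): e=[21,8,9] → X
    (2,4)@(5, 9): e=[3,12,23] → X
    (3,4)@(7, 9): e=[-15,16,37] → .
    (0,5)@(1, 11): e=[19,0,19] → X  [on edge]
    (2,5)@(5, 11): e=[-17,8,47] → .
    (0,6)@(1, 13): e=[-1,-4,43] → .
    (1,6)@(3, 13): e=[-19,0,57] → .  [on edge]
  covered (6 px):
    . . . . . . .
    . . . . . . .
    . . . . X . .
    . . . X . . .
    . X X . . . .
    X X . . . . .
    . . . . . . .

Final: 6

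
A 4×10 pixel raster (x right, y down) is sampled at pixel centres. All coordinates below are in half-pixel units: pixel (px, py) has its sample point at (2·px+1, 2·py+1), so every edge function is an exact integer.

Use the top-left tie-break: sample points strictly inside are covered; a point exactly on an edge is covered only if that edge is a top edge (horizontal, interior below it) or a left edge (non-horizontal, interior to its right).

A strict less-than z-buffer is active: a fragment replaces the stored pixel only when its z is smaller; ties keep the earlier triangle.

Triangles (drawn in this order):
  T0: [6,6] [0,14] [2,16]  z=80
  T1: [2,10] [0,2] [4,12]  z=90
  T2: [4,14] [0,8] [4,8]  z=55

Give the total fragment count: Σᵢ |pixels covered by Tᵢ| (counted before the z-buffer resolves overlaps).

T0:
  2·area = 28  (B↔C swapped to make it positive)
  edge (6, 6)→(2, 16): d=(-4,10) right/bottom  bias=-1
  edge (2, 16)→(0, 14): d=(-2,-2) top-left  bias=+0
  edge (0, 14)→(6, 6): d=(6,-8) top-left  bias=+0
    (1,5)@(3, 11): e=[10,12,6] → █
    (2,5)@(5, 11): e=[-10,16,22] → ·
    (0,6)@(1, 13): e=[22,4,2] → █
    (2,6)@(5, 13): e=[-18,12,34] → ·
    (0,7)@(1, 15): e=[14,0,14] → █  [on edge]
    (1,7)@(3, 15): e=[-6,4,30] → ·
    (0,8)@(1, 17): e=[6,-4,26] → ·
    (1,8)@(3, 17): e=[-14,0,42] → ·  [on edge]
    (2,9)@(5, 19): e=[-42,0,70] → ·  [on edge]
  covered (4 px):
    · · · ·
    · · · ·
    · · · ·
    · · · ·
    · · · ·
    · █ · ·
    █ █ · ·
    █ · · ·
    · · · ·
    · · · ·
T1:
  2·area = 12
  edge (2, 10)→(0, 2): d=(-2,-8) top-left  bias=+0
  edge (0, 2)→(4, 12): d=(4,10) right/bottom  bias=-1
  edge (4, 12)→(2, 10): d=(-2,-2) top-left  bias=+0
    (0,2)@(1, 5): e=[2,2,8] → █
    (1,2)@(3, 5): e=[18,-18,12] → ·
    (0,3)@(1, 7): e=[-2,10,4] → ·
    (0,4)@(1, 9): e=[-6,18,0] → ·  [on edge]
    (1,5)@(3, 11): e=[6,6,0] → █  [on edge]
    (2,5)@(5, 11): e=[22,-14,4] → ·
    (1,6)@(3, 13): e=[2,14,-4] → ·
    (2,6)@(5, 13): e=[18,-6,0] → ·  [on edge]
    (3,7)@(7, 15): e=[30,-18,0] → ·  [on edge]
  covered (2 px):
    · · · ·
    · · · ·
    █ · · ·
    · · · ·
    · · · ·
    · █ · ·
    · · · ·
    · · · ·
    · · · ·
    · · · ·
T2:
  2·area = 24
  edge (4, 14)→(0, 8): d=(-4,-6) top-left  bias=+0
  edge (0, 8)→(4, 8): d=(4,0) top-left  bias=+0
  edge (4, 8)→(4, 14): d=(0,6) right/bottom  bias=-1
    (0,4)@(1, 9): e=[2,4,18] → █
    (1,4)@(3, 9): e=[14,4,6] → █
    (2,4)@(5, 9): e=[26,4,-6] → ·
    (0,5)@(1, 11): e=[-6,12,18] → ·
    (1,5)@(3, 11): e=[6,12,6] → █
    (2,5)@(5, 11): e=[18,12,-6] → ·
    (1,6)@(3, 13): e=[-2,20,6] → ·
  covered (3 px):
    · · · ·
    · · · ·
    · · · ·
    · · · ·
    █ █ · ·
    · █ · ·
    · · · ·
    · · · ·
    · · · ·
    · · · ·

Answer: 9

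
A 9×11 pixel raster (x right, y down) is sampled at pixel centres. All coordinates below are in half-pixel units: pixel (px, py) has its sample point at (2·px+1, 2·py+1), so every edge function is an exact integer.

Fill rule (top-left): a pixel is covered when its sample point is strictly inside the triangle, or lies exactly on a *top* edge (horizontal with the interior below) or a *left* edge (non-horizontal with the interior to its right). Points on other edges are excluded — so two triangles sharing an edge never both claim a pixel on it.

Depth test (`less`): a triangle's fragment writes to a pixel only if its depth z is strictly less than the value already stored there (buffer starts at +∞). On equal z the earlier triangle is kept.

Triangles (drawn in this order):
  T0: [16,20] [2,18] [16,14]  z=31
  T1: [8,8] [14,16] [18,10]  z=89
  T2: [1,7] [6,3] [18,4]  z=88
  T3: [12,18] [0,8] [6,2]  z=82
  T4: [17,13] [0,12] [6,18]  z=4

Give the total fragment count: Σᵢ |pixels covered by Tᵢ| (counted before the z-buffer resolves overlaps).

T0:
  2·area = 84
  edge (16, 20)→(2, 18): d=(-14,-2) top-left  bias=+0
  edge (2, 18)→(16, 14): d=(14,-4) top-left  bias=+0
  edge (16, 14)→(16, 20): d=(0,6) right/bottom  bias=-1
    (6,7)@(13, 15): e=[64,2,18] → █
    (7,7)@(15, 15): e=[68,10,6] → █
    (8,7)@(17, 15): e=[72,18,-6] → ·
    (3,8)@(7, 17): e=[24,6,54] → █
    (4,8)@(9, 17): e=[28,14,42] → █
    (5,8)@(11, 17): e=[32,22,30] → █
    (8,8)@(17, 17): e=[44,46,-6] → ·
    (3,9)@(7, 19): e=[-4,34,54] → ·
    (4,9)@(9, 19): e=[0,42,42] → █  [on edge]
    (8,9)@(17, 19): e=[16,74,-6] → ·
    (4,10)@(9, 21): e=[-28,70,42] → ·
    (5,10)@(11, 21): e=[-24,78,30] → ·
  covered (11 px):
    · · · · · · · · ·
    · · · · · · · · ·
    · · · · · · · · ·
    · · · · · · · · ·
    · · · · · · · · ·
    · · · · · · · · ·
    · · · · · · · · ·
    · · · · · · █ █ ·
    · · · █ █ █ █ █ ·
    · · · · █ █ █ █ ·
    · · · · · · · · ·
T1:
  2·area = 68  (B↔C swapped to make it positive)
  edge (8, 8)→(18, 10): d=(10,2) right/bottom  bias=-1
  edge (18, 10)→(14, 16): d=(-4,6) right/bottom  bias=-1
  edge (14, 16)→(8, 8): d=(-6,-8) top-left  bias=+0
    (1,3)@(3, 7): e=[0,102,-34] → ·  [on edge]
    (4,4)@(9, 9): e=[8,58,2] → █
    (5,4)@(11, 9): e=[4,46,18] → █
    (6,4)@(13, 9): e=[0,34,34] → ·  [on edge]
    (4,5)@(9, 11): e=[28,50,-10] → ·
    (5,5)@(11, 11): e=[24,38,6] → █
    (6,5)@(13, 11): e=[20,26,22] → █
    (7,5)@(15, 11): e=[16,14,38] → █
    (8,5)@(17, 11): e=[12,2,54] → █
    (5,6)@(11, 13): e=[44,30,-6] → ·
    (6,6)@(13, 13): e=[40,18,10] → █
    (8,6)@(17, 13): e=[32,-6,42] → ·
  covered (8 px):
    · · · · · · · · ·
    · · · · · · · · ·
    · · · · · · · · ·
    · · · · · · · · ·
    · · · · █ █ · · ·
    · · · · · █ █ █ █
    · · · · · · █ █ ·
    · · · · · · · · ·
    · · · · · · · · ·
    · · · · · · · · ·
    · · · · · · · · ·
T2:
  2·area = 53
  edge (1, 7)→(6, 3): d=(5,-4) top-left  bias=+0
  edge (6, 3)→(18, 4): d=(12,1) right/bottom  bias=-1
  edge (18, 4)→(1, 7): d=(-17,3) right/bottom  bias=-1
    (2,2)@(5, 5): e=[6,25,22] → █
    (3,2)@(7, 5): e=[14,23,16] → █
    (4,2)@(9, 5): e=[22,21,10] → █
    (5,2)@(11, 5): e=[30,19,4] → █
    (6,2)@(13, 5): e=[38,17,-2] → ·
    (0,3)@(1, 7): e=[0,53,0] → ·  [on edge]
    (2,3)@(5, 7): e=[16,49,-12] → ·
    (3,3)@(7, 7): e=[24,47,-18] → ·
    (4,3)@(9, 7): e=[32,45,-24] → ·
    (5,3)@(11, 7): e=[40,43,-30] → ·
  covered (4 px):
    · · · · · · · · ·
    · · · · · · · · ·
    · · █ █ █ █ · · ·
    · · · · · · · · ·
    · · · · · · · · ·
    · · · · · · · · ·
    · · · · · · · · ·
    · · · · · · · · ·
    · · · · · · · · ·
    · · · · · · · · ·
    · · · · · · · · ·
T3:
  2·area = 132
  edge (12, 18)→(0, 8): d=(-12,-10) top-left  bias=+0
  edge (0, 8)→(6, 2): d=(6,-6) top-left  bias=+0
  edge (6, 2)→(12, 18): d=(6,16) right/bottom  bias=-1
    (3,0)@(7, 1): e=[154,0,-22] → ·  [on edge]
    (2,1)@(5, 3): e=[110,0,22] → █  [on edge]
    (3,1)@(7, 3): e=[130,12,-10] → ·
    (1,2)@(3, 5): e=[66,0,66] → █  [on edge]
    (3,2)@(7, 5): e=[106,24,2] → █
    (4,2)@(9, 5): e=[126,36,-30] → ·
    (0,3)@(1, 7): e=[22,0,110] → █  [on edge]
    (4,3)@(9, 7): e=[102,48,-18] → ·
    (0,4)@(1, 9): e=[-2,12,122] → ·
    (1,4)@(3, 9): e=[18,24,90] → █
    (4,4)@(9, 9): e=[78,60,-6] → ·
    (1,5)@(3, 11): e=[-6,36,102] → ·
  covered (18 px):
    · · · · · · · · ·
    · · █ · · · · · ·
    · █ █ █ · · · · ·
    █ █ █ █ · · · · ·
    · █ █ █ · · · · ·
    · · █ █ █ · · · ·
    · · · █ █ · · · ·
    · · · · █ · · · ·
    · · · · · █ · · ·
    · · · · · · · · ·
    · · · · · · · · ·
T4:
  2·area = 96  (B↔C swapped to make it positive)
  edge (17, 13)→(6, 18): d=(-11,5) right/bottom  bias=-1
  edge (6, 18)→(0, 12): d=(-6,-6) top-left  bias=+0
  edge (0, 12)→(17, 13): d=(17,1) right/bottom  bias=-1
    (0,6)@(1, 13): e=[80,0,16] → █  [on edge]
    (1,6)@(3, 13): e=[70,12,14] → █
    (2,6)@(5, 13): e=[60,24,12] → █
    (3,6)@(7, 13): e=[50,36,10] → █
    (4,6)@(9, 13): e=[40,48,8] → █
    (5,6)@(11, 13): e=[30,60,6] → █
    (6,6)@(13, 13): e=[20,72,4] → █
    (7,6)@(15, 13): e=[10,84,2] → █
    (8,6)@(17, 13): e=[0,96,0] → ·  [on edge]
    (0,7)@(1, 15): e=[58,-12,50] → ·
    (1,7)@(3, 15): e=[48,0,48] → █  [on edge]
    (6,7)@(13, 15): e=[-2,60,38] → ·
    (2,8)@(5, 17): e=[16,0,80] → █  [on edge]
    (3,9)@(7, 19): e=[-16,0,112] → ·  [on edge]
    (4,10)@(9, 21): e=[-48,0,144] → ·  [on edge]
  covered (15 px):
    · · · · · · · · ·
    · · · · · · · · ·
    · · · · · · · · ·
    · · · · · · · · ·
    · · · · · · · · ·
    · · · · · · · · ·
    █ █ █ █ █ █ █ █ ·
    · █ █ █ █ █ · · ·
    · · █ █ · · · · ·
    · · · · · · · · ·
    · · · · · · · · ·

Answer: 56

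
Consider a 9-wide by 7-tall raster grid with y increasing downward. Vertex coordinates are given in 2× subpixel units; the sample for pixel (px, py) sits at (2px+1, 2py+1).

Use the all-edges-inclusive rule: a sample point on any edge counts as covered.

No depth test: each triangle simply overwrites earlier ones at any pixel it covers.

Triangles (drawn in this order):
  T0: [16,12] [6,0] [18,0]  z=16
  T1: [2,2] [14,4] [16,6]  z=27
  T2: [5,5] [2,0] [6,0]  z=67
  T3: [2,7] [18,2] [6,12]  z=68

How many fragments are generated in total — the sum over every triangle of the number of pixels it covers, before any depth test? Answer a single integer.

T0:
  2·area = 144
  edge (16, 12)→(6, 0): d=(-10,-12) inclusive
  edge (6, 0)→(18, 0): d=(12,0) inclusive
  edge (18, 0)→(16, 12): d=(-2,12) inclusive
    (3,0)@(7, 1): e=[2,12,130] → #
    (4,0)@(9, 1): e=[26,12,106] → #
    (5,0)@(11, 1): e=[50,12,82] → #
    (6,0)@(13, 1): e=[74,12,58] → #
    (7,0)@(15, 1): e=[98,12,34] → #
    (8,0)@(17, 1): e=[122,12,10] → #
    (3,1)@(7, 3): e=[-18,36,126] → ·
    (4,1)@(9, 3): e=[6,36,102] → #
    (4,2)@(9, 5): e=[-14,60,98] → ·
    (5,2)@(11, 5): e=[10,60,74] → #
    (5,3)@(11, 7): e=[-10,84,70] → ·
    (6,3)@(13, 7): e=[14,84,46] → #
  covered (18 px):
    · · · # # # # # #
    · · · · # # # # #
    · · · · · # # # #
    · · · · · · # # ·
    · · · · · · · # ·
    · · · · · · · · ·
    · · · · · · · · ·
T1:
  2·area = 20
  edge (2, 2)→(14, 4): d=(12,2) inclusive
  edge (14, 4)→(16, 6): d=(2,2) inclusive
  edge (16, 6)→(2, 2): d=(-14,-4) inclusive
    (5,0)@(11, 1): e=[-30,0,50] → ·  [on edge]
    (3,1)@(7, 3): e=[2,12,6] → #
    (4,1)@(9, 3): e=[-2,8,14] → ·
    (6,1)@(13, 3): e=[-10,0,30] → ·  [on edge]
    (3,2)@(7, 5): e=[26,16,-22] → ·
    (6,2)@(13, 5): e=[14,4,2] → #
    (7,2)@(15, 5): e=[10,0,10] → #  [on edge]
    (8,2)@(17, 5): e=[6,-4,18] → ·
    (6,3)@(13, 7): e=[38,8,-26] → ·
    (7,3)@(15, 7): e=[34,4,-18] → ·
    (8,3)@(17, 7): e=[30,0,-10] → ·  [on edge]
  covered (3 px):
    · · · · · · · · ·
    · · · # · · · · ·
    · · · · · · # # ·
    · · · · · · · · ·
    · · · · · · · · ·
    · · · · · · · · ·
    · · · · · · · · ·
T2:
  2·area = 20
  edge (5, 5)→(2, 0): d=(-3,-5) inclusive
  edge (2, 0)→(6, 0): d=(4,0) inclusive
  edge (6, 0)→(5, 5): d=(-1,5) inclusive
    (1,0)@(3, 1): e=[2,4,14] → #
    (2,0)@(5, 1): e=[12,4,4] → #
    (3,0)@(7, 1): e=[22,4,-6] → ·
    (1,1)@(3, 3): e=[-4,12,12] → ·
    (2,1)@(5, 3): e=[6,12,2] → #
    (3,1)@(7, 3): e=[16,12,-8] → ·
    (2,2)@(5, 5): e=[0,20,0] → #  [on edge]
    (3,2)@(7, 5): e=[10,20,-10] → ·
    (2,3)@(5, 7): e=[-6,28,-2] → ·
  covered (4 px):
    · # # · · · · · ·
    · · # · · · · · ·
    · · # · · · · · ·
    · · · · · · · · ·
    · · · · · · · · ·
    · · · · · · · · ·
    · · · · · · · · ·
T3:
  2·area = 100
  edge (2, 7)→(18, 2): d=(16,-5) inclusive
  edge (18, 2)→(6, 12): d=(-12,10) inclusive
  edge (6, 12)→(2, 7): d=(-4,-5) inclusive
    (7,1)@(15, 3): e=[1,18,81] → #
    (8,1)@(17, 3): e=[11,-2,91] → ·
    (4,2)@(9, 5): e=[3,54,43] → #
    (5,2)@(11, 5): e=[13,34,53] → #
    (6,2)@(13, 5): e=[23,14,63] → #
    (7,2)@(15, 5): e=[33,-6,73] → ·
    (1,3)@(3, 7): e=[5,90,5] → #
    (2,3)@(5, 7): e=[15,70,15] → #
    (3,3)@(7, 7): e=[25,50,25] → #
    (6,3)@(13, 7): e=[55,-10,55] → ·
    (1,4)@(3, 9): e=[37,66,-3] → ·
    (2,4)@(5, 9): e=[47,46,7] → #
  covered (13 px):
    · · · · · · · · ·
    · · · · · · · # ·
    · · · · # # # · ·
    · # # # # # · · ·
    · · # # # · · · ·
    · · · # · · · · ·
    · · · · · · · · ·

Final: 38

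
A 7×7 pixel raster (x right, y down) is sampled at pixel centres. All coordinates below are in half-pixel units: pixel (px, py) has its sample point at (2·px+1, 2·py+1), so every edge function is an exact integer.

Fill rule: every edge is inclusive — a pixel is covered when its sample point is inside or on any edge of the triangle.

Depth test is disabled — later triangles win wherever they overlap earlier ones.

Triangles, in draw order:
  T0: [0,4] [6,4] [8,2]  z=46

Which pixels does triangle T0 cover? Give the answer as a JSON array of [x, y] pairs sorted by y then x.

T0:
  2·area = 12  (B↔C swapped to make it positive)
  edge (0, 4)→(8, 2): d=(8,-2) inclusive
  edge (8, 2)→(6, 4): d=(-2,2) inclusive
  edge (6, 4)→(0, 4): d=(-6,0) inclusive
    (4,0)@(9, 1): e=[-6,0,18] → ·  [on edge]
    (2,1)@(5, 3): e=[2,4,6] → #
    (3,1)@(7, 3): e=[6,0,6] → #  [on edge]
    (4,1)@(9, 3): e=[10,-4,6] → ·
    (2,2)@(5, 5): e=[18,0,-6] → ·  [on edge]
    (3,2)@(7, 5): e=[22,-4,-6] → ·
    (1,3)@(3, 7): e=[30,0,-18] → ·  [on edge]
    (0,4)@(1, 9): e=[42,0,-30] → ·  [on edge]
  covered (2 px):
    · · · · · · ·
    · · # # · · ·
    · · · · · · ·
    · · · · · · ·
    · · · · · · ·
    · · · · · · ·
    · · · · · · ·

Final: [[2,1],[3,1]]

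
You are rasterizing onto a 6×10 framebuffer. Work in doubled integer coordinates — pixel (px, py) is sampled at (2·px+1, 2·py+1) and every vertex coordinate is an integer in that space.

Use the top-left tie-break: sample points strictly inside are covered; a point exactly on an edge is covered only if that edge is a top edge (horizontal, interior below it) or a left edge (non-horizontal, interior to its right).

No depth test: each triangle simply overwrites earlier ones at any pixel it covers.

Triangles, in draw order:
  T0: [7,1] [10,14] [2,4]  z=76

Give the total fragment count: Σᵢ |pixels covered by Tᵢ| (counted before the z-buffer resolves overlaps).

T0:
  2·area = 74
  edge (7, 1)→(10, 14): d=(3,13) right/bottom  bias=-1
  edge (10, 14)→(2, 4): d=(-8,-10) top-left  bias=+0
  edge (2, 4)→(7, 1): d=(5,-3) top-left  bias=+0
    (3,0)@(7, 1): e=[0,74,0] → ·  [on edge]
    (2,1)@(5, 3): e=[32,38,4] → #
    (3,1)@(7, 3): e=[6,58,10] → #
    (4,1)@(9, 3): e=[-20,78,16] → ·
    (1,2)@(3, 5): e=[64,2,8] → #
    (4,2)@(9, 5): e=[-14,62,26] → ·
    (1,3)@(3, 7): e=[70,-14,18] → ·
    (2,3)@(5, 7): e=[44,6,24] → #
    (4,3)@(9, 7): e=[-8,46,36] → ·
    (2,4)@(5, 9): e=[50,-10,34] → ·
    (3,4)@(7, 9): e=[24,10,40] → #
    (4,4)@(9, 9): e=[-2,30,46] → ·
  covered (9 px):
    · · · · · ·
    · · # # · ·
    · # # # · ·
    · · # # · ·
    · · · # · ·
    · · · · # ·
    · · · · · ·
    · · · · · ·
    · · · · · ·
    · · · · · ·

Answer: 9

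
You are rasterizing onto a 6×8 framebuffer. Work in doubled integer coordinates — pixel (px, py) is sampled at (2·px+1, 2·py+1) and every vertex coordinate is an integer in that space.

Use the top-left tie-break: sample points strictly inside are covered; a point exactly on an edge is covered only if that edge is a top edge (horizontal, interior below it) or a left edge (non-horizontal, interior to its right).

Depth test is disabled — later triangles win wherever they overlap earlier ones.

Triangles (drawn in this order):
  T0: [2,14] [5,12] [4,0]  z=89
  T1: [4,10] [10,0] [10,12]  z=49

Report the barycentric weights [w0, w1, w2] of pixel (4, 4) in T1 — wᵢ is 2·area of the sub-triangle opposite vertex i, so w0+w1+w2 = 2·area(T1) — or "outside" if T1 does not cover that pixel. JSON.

T0:
  2·area = 38  (B↔C swapped to make it positive)
  edge (2, 14)→(4, 0): d=(2,-14) top-left  bias=+0
  edge (4, 0)→(5, 12): d=(1,12) right/bottom  bias=-1
  edge (5, 12)→(2, 14): d=(-3,2) right/bottom  bias=-1
    (1,3)@(3, 7): e=[0,19,19] → #  [on edge]
    (2,3)@(5, 7): e=[28,-5,15] → ·
    (1,4)@(3, 9): e=[4,21,13] → #
    (2,4)@(5, 9): e=[32,-3,9] → ·
    (1,5)@(3, 11): e=[8,23,7] → #
    (2,5)@(5, 11): e=[36,-1,3] → ·
    (1,6)@(3, 13): e=[12,25,1] → #
    (2,6)@(5, 13): e=[40,1,-3] → ·
    (1,7)@(3, 15): e=[16,27,-5] → ·
  covered (4 px):
    · · · · · ·
    · · · · · ·
    · · · · · ·
    · # · · · ·
    · # · · · ·
    · # · · · ·
    · # · · · ·
    · · · · · ·
T1:
  2·area = 72
  edge (4, 10)→(10, 0): d=(6,-10) top-left  bias=+0
  edge (10, 0)→(10, 12): d=(0,12) right/bottom  bias=-1
  edge (10, 12)→(4, 10): d=(-6,-2) top-left  bias=+0
    (4,1)@(9, 3): e=[8,12,52] → #
    (5,1)@(11, 3): e=[28,-12,56] → ·
    (3,2)@(7, 5): e=[0,36,36] → #  [on edge]
    (5,2)@(11, 5): e=[40,-12,44] → ·
    (3,3)@(7, 7): e=[12,36,24] → #
    (5,3)@(11, 7): e=[52,-12,32] → ·
    (0,4)@(1, 9): e=[-36,108,0] → ·  [on edge]
    (2,4)@(5, 9): e=[4,60,8] → #
    (5,4)@(11, 9): e=[64,-12,20] → ·
    (2,5)@(5, 11): e=[16,60,-4] → ·
    (3,5)@(7, 11): e=[36,36,0] → #  [on edge]
    (5,5)@(11, 11): e=[76,-12,8] → ·
    (0,7)@(1, 15): e=[0,108,-36] → ·  [on edge]
  covered (10 px):
    · · · · · ·
    · · · · # ·
    · · · # # ·
    · · · # # ·
    · · # # # ·
    · · · # # ·
    · · · · · ·
    · · · · · ·

Answer: [12,16,44]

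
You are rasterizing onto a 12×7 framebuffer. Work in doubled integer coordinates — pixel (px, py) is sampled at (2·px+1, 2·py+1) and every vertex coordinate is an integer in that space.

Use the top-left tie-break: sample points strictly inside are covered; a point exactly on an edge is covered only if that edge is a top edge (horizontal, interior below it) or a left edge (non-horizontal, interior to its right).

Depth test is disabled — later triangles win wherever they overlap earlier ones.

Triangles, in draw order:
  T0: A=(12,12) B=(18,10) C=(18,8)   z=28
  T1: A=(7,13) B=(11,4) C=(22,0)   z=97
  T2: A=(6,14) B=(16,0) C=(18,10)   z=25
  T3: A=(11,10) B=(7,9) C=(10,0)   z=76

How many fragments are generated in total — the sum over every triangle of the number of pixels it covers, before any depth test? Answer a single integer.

T0:
  2·area = 12  (B↔C swapped to make it positive)
  edge (12, 12)→(18, 8): d=(6,-4) top-left  bias=+0
  edge (18, 8)→(18, 10): d=(0,2) right/bottom  bias=-1
  edge (18, 10)→(12, 12): d=(-6,2) right/bottom  bias=-1
    (8,4)@(17, 9): e=[2,2,8] → #
    (9,4)@(19, 9): e=[10,-2,4] → ·
    (10,4)@(21, 9): e=[18,-6,0] → ·  [on edge]
    (7,5)@(15, 11): e=[6,6,0] → ·  [on edge]
    (8,5)@(17, 11): e=[14,2,-4] → ·
    (4,6)@(9, 13): e=[-6,18,0] → ·  [on edge]
  covered (1 px):
    · · · · · · · · · · · ·
    · · · · · · · · · · · ·
    · · · · · · · · · · · ·
    · · · · · · · · · · · ·
    · · · · · · · · # · · ·
    · · · · · · · · · · · ·
    · · · · · · · · · · · ·
T1:
  2·area = 83
  edge (7, 13)→(11, 4): d=(4,-9) top-left  bias=+0
  edge (11, 4)→(22, 0): d=(11,-4) top-left  bias=+0
  edge (22, 0)→(7, 13): d=(-15,13) right/bottom  bias=-1
    (7,1)@(15, 3): e=[32,5,46] → #
    (8,1)@(17, 3): e=[50,13,20] → #
    (9,1)@(19, 3): e=[68,21,-6] → ·
    (5,2)@(11, 5): e=[4,11,68] → #
    (6,2)@(13, 5): e=[22,19,42] → #
    (8,2)@(17, 5): e=[58,35,-10] → ·
    (5,3)@(11, 7): e=[12,33,38] → #
    (7,3)@(15, 7): e=[48,49,-14] → ·
    (4,4)@(9, 9): e=[2,47,34] → #
    (6,4)@(13, 9): e=[38,63,-18] → ·
    (4,5)@(9, 11): e=[10,69,4] → #
    (5,5)@(11, 11): e=[28,77,-22] → ·
    (3,6)@(7, 13): e=[0,83,0] → ·  [on edge]
  covered (10 px):
    · · · · · · · · · · · ·
    · · · · · · · # # · · ·
    · · · · · # # # · · · ·
    · · · · · # # · · · · ·
    · · · · # # · · · · · ·
    · · · · # · · · · · · ·
    · · · · · · · · · · · ·
T2:
  2·area = 128
  edge (6, 14)→(16, 0): d=(10,-14) top-left  bias=+0
  edge (16, 0)→(18, 10): d=(2,10) right/bottom  bias=-1
  edge (18, 10)→(6, 14): d=(-12,4) right/bottom  bias=-1
    (7,1)@(15, 3): e=[16,16,96] → #
    (8,1)@(17, 3): e=[44,-4,88] → ·
    (6,2)@(13, 5): e=[8,40,80] → #
    (8,2)@(17, 5): e=[64,0,64] → ·  [on edge]
    (5,3)@(11, 7): e=[0,64,64] → #  [on edge]
    (8,3)@(17, 7): e=[84,4,40] → #
    (9,3)@(19, 7): e=[112,-16,32] → ·
    (5,4)@(11, 9): e=[20,68,40] → #
    (9,4)@(19, 9): e=[132,-12,8] → ·
    (10,4)@(21, 9): e=[160,-32,0] → ·  [on edge]
    (4,5)@(9, 11): e=[12,92,24] → #
    (7,5)@(15, 11): e=[96,32,0] → ·  [on edge]
    (4,6)@(9, 13): e=[32,96,0] → ·  [on edge]
  covered (15 px):
    · · · · · · · · · · · ·
    · · · · · · · # · · · ·
    · · · · · · # # · · · ·
    · · · · · # # # # · · ·
    · · · · · # # # # · · ·
    · · · · # # # · · · · ·
    · · · # · · · · · · · ·
T3:
  2·area = 39
  edge (11, 10)→(7, 9): d=(-4,-1) top-left  bias=+0
  edge (7, 9)→(10, 0): d=(3,-9) top-left  bias=+0
  edge (10, 0)→(11, 10): d=(1,10) right/bottom  bias=-1
    (4,1)@(9, 3): e=[26,0,13] → #  [on edge]
    (5,1)@(11, 3): e=[28,18,-7] → ·
    (4,2)@(9, 5): e=[18,6,15] → #
    (5,2)@(11, 5): e=[20,24,-5] → ·
    (4,3)@(9, 7): e=[10,12,17] → #
    (5,3)@(11, 7): e=[12,30,-3] → ·
    (3,4)@(7, 9): e=[0,0,39] → #  [on edge]
    (5,4)@(11, 9): e=[4,36,-1] → ·
    (3,5)@(7, 11): e=[-8,6,41] → ·
    (4,5)@(9, 11): e=[-6,24,21] → ·
    (7,5)@(15, 11): e=[0,78,-39] → ·  [on edge]
    (11,6)@(23, 13): e=[0,156,-117] → ·  [on edge]
  covered (5 px):
    · · · · · · · · · · · ·
    · · · · # · · · · · · ·
    · · · · # · · · · · · ·
    · · · · # · · · · · · ·
    · · · # # · · · · · · ·
    · · · · · · · · · · · ·
    · · · · · · · · · · · ·

Answer: 31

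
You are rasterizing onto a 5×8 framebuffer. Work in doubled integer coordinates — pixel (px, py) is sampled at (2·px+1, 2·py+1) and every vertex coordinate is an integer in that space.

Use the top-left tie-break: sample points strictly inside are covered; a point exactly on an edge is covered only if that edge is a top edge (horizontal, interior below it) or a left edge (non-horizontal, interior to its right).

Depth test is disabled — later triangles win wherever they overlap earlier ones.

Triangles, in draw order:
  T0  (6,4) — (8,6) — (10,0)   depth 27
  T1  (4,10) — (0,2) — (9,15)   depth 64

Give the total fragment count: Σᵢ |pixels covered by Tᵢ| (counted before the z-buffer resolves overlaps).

T0:
  2·area = 16  (B↔C swapped to make it positive)
  edge (6, 4)→(10, 0): d=(4,-4) top-left  bias=+0
  edge (10, 0)→(8, 6): d=(-2,6) right/bottom  bias=-1
  edge (8, 6)→(6, 4): d=(-2,-2) top-left  bias=+0
    (1,0)@(3, 1): e=[-24,40,0] → ·  [on edge]
    (4,0)@(9, 1): e=[0,4,12] → █  [on edge]
    (2,1)@(5, 3): e=[-8,24,0] → ·  [on edge]
    (3,1)@(7, 3): e=[0,12,4] → █  [on edge]
    (4,1)@(9, 3): e=[8,0,8] → ·  [on edge]
    (2,2)@(5, 5): e=[0,20,-4] → ·  [on edge]
    (3,2)@(7, 5): e=[8,8,0] → █  [on edge]
    (4,2)@(9, 5): e=[16,-4,4] → ·
    (1,3)@(3, 7): e=[0,28,-12] → ·  [on edge]
    (3,3)@(7, 7): e=[16,4,-4] → ·
    (4,3)@(9, 7): e=[24,-8,0] → ·  [on edge]
    (0,4)@(1, 9): e=[0,36,-20] → ·  [on edge]
    (3,4)@(7, 9): e=[24,0,-8] → ·  [on edge]
    (2,7)@(5, 15): e=[40,0,-24] → ·  [on edge]
  covered (3 px):
    · · · · █
    · · · █ ·
    · · · █ ·
    · · · · ·
    · · · · ·
    · · · · ·
    · · · · ·
    · · · · ·
T1:
  2·area = 20
  edge (4, 10)→(0, 2): d=(-4,-8) top-left  bias=+0
  edge (0, 2)→(9, 15): d=(9,13) right/bottom  bias=-1
  edge (9, 15)→(4, 10): d=(-5,-5) top-left  bias=+0
    (0,3)@(1, 7): e=[-12,32,0] → ·  [on edge]
    (1,3)@(3, 7): e=[4,6,10] → █
    (2,3)@(5, 7): e=[20,-20,20] → ·
    (1,4)@(3, 9): e=[-4,24,0] → ·  [on edge]
    (2,5)@(5, 11): e=[4,16,0] → █  [on edge]
    (3,5)@(7, 11): e=[20,-10,10] → ·
    (2,6)@(5, 13): e=[-4,34,-10] → ·
    (3,6)@(7, 13): e=[12,8,0] → █  [on edge]
    (4,6)@(9, 13): e=[28,-18,10] → ·
    (3,7)@(7, 15): e=[4,26,-10] → ·
    (4,7)@(9, 15): e=[20,0,0] → ·  [on edge]
  covered (3 px):
    · · · · ·
    · · · · ·
    · · · · ·
    · █ · · ·
    · · · · ·
    · · █ · ·
    · · · █ ·
    · · · · ·

Result: 6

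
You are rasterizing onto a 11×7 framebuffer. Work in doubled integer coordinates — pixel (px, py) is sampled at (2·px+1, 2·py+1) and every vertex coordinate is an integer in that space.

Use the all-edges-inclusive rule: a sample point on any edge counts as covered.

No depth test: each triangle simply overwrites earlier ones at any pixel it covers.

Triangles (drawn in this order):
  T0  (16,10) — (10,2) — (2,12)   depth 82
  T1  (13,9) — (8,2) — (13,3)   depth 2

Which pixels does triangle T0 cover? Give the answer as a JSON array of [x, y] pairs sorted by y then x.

T0:
  2·area = 124  (B↔C swapped to make it positive)
  edge (16, 10)→(2, 12): d=(-14,2) inclusive
  edge (2, 12)→(10, 2): d=(8,-10) inclusive
  edge (10, 2)→(16, 10): d=(6,8) inclusive
    (4,2)@(9, 5): e=[84,14,26] → X
    (5,2)@(11, 5): e=[80,34,10] → X
    (6,2)@(13, 5): e=[76,54,-6] → .
    (3,3)@(7, 7): e=[60,10,54] → X
    (6,3)@(13, 7): e=[48,70,6] → X
    (7,3)@(15, 7): e=[44,90,-10] → .
    (2,4)@(5, 9): e=[36,6,82] → X
    (7,4)@(15, 9): e=[16,106,2] → X
    (8,4)@(17, 9): e=[12,126,-14] → .
    (1,5)@(3, 11): e=[12,2,110] → X
    (4,5)@(9, 11): e=[0,62,62] → X  [on edge]
    (5,5)@(11, 11): e=[-4,82,46] → .
  covered (16 px):
    . . . . . . . . . . .
    . . . . . . . . . . .
    . . . . X X . . . . .
    . . . X X X X . . . .
    . . X X X X X X . . .
    . X X X X . . . . . .
    . . . . . . . . . . .
T1:
  2·area = 30
  edge (13, 9)→(8, 2): d=(-5,-7) inclusive
  edge (8, 2)→(13, 3): d=(5,1) inclusive
  edge (13, 3)→(13, 9): d=(0,6) inclusive
    (1,0)@(3, 1): e=[-30,0,60] → .  [on edge]
    (6,0)@(13, 1): e=[40,-10,0] → .  [on edge]
    (4,1)@(9, 3): e=[2,4,24] → X
    (5,1)@(11, 3): e=[16,2,12] → X
    (6,1)@(13, 3): e=[30,0,0] → X  [on edge]
    (7,1)@(15, 3): e=[44,-2,-12] → .
    (4,2)@(9, 5): e=[-8,14,24] → .
    (5,2)@(11, 5): e=[6,12,12] → X
    (6,2)@(13, 5): e=[20,10,0] → X  [on edge]
    (7,2)@(15, 5): e=[34,8,-12] → .
    (5,3)@(11, 7): e=[-4,22,12] → .
    (6,3)@(13, 7): e=[10,20,0] → X  [on edge]
    (6,4)@(13, 9): e=[0,30,0] → X  [on edge]
    (6,5)@(13, 11): e=[-10,40,0] → .  [on edge]
    (6,6)@(13, 13): e=[-20,50,0] → .  [on edge]
  covered (7 px):
    . . . . . . . . . . .
    . . . . X X X . . . .
    . . . . . X X . . . .
    . . . . . . X . . . .
    . . . . . . X . . . .
    . . . . . . . . . . .
    . . . . . . . . . . .

Answer: [[4,2],[5,2],[3,3],[4,3],[5,3],[6,3],[2,4],[3,4],[4,4],[5,4],[6,4],[7,4],[1,5],[2,5],[3,5],[4,5]]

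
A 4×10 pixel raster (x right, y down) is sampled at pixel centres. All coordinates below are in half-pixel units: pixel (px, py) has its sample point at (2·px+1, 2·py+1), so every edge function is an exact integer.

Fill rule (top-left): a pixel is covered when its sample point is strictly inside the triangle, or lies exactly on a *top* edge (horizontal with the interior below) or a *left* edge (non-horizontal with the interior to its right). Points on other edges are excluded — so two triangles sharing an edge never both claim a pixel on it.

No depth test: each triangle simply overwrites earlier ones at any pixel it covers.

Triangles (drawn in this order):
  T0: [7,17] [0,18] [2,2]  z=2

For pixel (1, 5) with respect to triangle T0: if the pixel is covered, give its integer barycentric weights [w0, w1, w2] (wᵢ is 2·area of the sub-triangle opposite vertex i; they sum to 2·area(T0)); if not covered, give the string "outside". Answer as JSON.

T0:
  2·area = 110
  edge (7, 17)→(0, 18): d=(-7,1) right/bottom  bias=-1
  edge (0, 18)→(2, 2): d=(2,-16) top-left  bias=+0
  edge (2, 2)→(7, 17): d=(5,15) right/bottom  bias=-1
    (1,2)@(3, 5): e=[88,22,0] → ·  [on edge]
    (1,3)@(3, 7): e=[74,26,10] → #
    (2,3)@(5, 7): e=[72,58,-20] → ·
    (1,4)@(3, 9): e=[60,30,20] → #
    (2,4)@(5, 9): e=[58,62,-10] → ·
    (0,5)@(1, 11): e=[48,2,60] → #
    (2,5)@(5, 11): e=[44,66,0] → ·  [on edge]
    (0,6)@(1, 13): e=[34,6,70] → #
    (2,6)@(5, 13): e=[30,70,10] → #
    (3,6)@(7, 13): e=[28,102,-20] → ·
    (0,7)@(1, 15): e=[20,10,80] → #
    (3,7)@(7, 15): e=[14,106,-10] → ·
    (3,8)@(7, 17): e=[0,110,0] → ·  [on edge]
  covered (13 px):
    · · · ·
    · · · ·
    · · · ·
    · # · ·
    · # · ·
    # # · ·
    # # # ·
    # # # ·
    # # # ·
    · · · ·

Result: [34,30,46]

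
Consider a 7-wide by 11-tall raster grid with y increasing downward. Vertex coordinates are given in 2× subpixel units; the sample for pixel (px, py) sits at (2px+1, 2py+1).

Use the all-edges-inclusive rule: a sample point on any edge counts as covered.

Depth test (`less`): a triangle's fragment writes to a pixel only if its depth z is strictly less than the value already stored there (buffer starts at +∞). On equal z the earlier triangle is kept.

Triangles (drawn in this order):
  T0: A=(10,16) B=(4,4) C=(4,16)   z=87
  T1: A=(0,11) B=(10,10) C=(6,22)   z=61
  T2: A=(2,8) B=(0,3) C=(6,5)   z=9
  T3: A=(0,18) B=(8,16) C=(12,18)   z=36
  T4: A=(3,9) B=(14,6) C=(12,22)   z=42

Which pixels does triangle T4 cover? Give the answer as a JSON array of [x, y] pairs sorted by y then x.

T0:
  2·area = 72  (B↔C swapped to make it positive)
  edge (10, 16)→(4, 16): d=(-6,0) inclusive
  edge (4, 16)→(4, 4): d=(0,-12) inclusive
  edge (4, 4)→(10, 16): d=(6,12) inclusive
    (2,3)@(5, 7): e=[54,12,6] → █
    (3,3)@(7, 7): e=[54,36,-18] → ·
    (2,4)@(5, 9): e=[42,12,18] → █
    (3,4)@(7, 9): e=[42,36,-6] → ·
    (2,5)@(5, 11): e=[30,12,30] → █
    (3,5)@(7, 11): e=[30,36,6] → █
    (4,5)@(9, 11): e=[30,60,-18] → ·
    (2,6)@(5, 13): e=[18,12,42] → █
    (4,6)@(9, 13): e=[18,60,-6] → ·
    (2,7)@(5, 15): e=[6,12,54] → █
    (4,7)@(9, 15): e=[6,60,6] → █
    (5,7)@(11, 15): e=[6,84,-18] → ·
  covered (9 px):
    · · · · · · ·
    · · · · · · ·
    · · · · · · ·
    · · █ · · · ·
    · · █ · · · ·
    · · █ █ · · ·
    · · █ █ · · ·
    · · █ █ █ · ·
    · · · · · · ·
    · · · · · · ·
    · · · · · · ·
T1:
  2·area = 116
  edge (0, 11)→(10, 10): d=(10,-1) inclusive
  edge (10, 10)→(6, 22): d=(-4,12) inclusive
  edge (6, 22)→(0, 11): d=(-6,-11) inclusive
    (6,0)@(13, 1): e=[-87,0,203] → ·  [on edge]
    (5,3)@(11, 7): e=[-29,0,145] → ·  [on edge]
    (0,5)@(1, 11): e=[1,104,11] → █
    (1,5)@(3, 11): e=[3,80,33] → █
    (2,5)@(5, 11): e=[5,56,55] → █
    (3,5)@(7, 11): e=[7,32,77] → █
    (4,5)@(9, 11): e=[9,8,99] → █
    (5,5)@(11, 11): e=[11,-16,121] → ·
    (0,6)@(1, 13): e=[21,96,-1] → ·
    (1,6)@(3, 13): e=[23,72,21] → █
    (4,6)@(9, 13): e=[29,0,87] → █  [on edge]
    (5,6)@(11, 13): e=[31,-24,109] → ·
    (3,9)@(7, 19): e=[87,0,29] → █  [on edge]
  covered (16 px):
    · · · · · · ·
    · · · · · · ·
    · · · · · · ·
    · · · · · · ·
    · · · · · · ·
    █ █ █ █ █ · ·
    · █ █ █ █ · ·
    · █ █ █ · · ·
    · · █ █ · · ·
    · · █ █ · · ·
    · · · · · · ·
T2:
  2·area = 26
  edge (2, 8)→(0, 3): d=(-2,-5) inclusive
  edge (0, 3)→(6, 5): d=(6,2) inclusive
  edge (6, 5)→(2, 8): d=(-4,3) inclusive
    (0,2)@(1, 5): e=[1,10,15] → █
    (1,2)@(3, 5): e=[11,6,9] → █
    (2,2)@(5, 5): e=[21,2,3] → █
    (3,2)@(7, 5): e=[31,-2,-3] → ·
    (0,3)@(1, 7): e=[-3,22,7] → ·
    (1,3)@(3, 7): e=[7,18,1] → █
    (2,3)@(5, 7): e=[17,14,-5] → ·
    (1,4)@(3, 9): e=[3,30,-7] → ·
  covered (4 px):
    · · · · · · ·
    · · · · · · ·
    █ █ █ · · · ·
    · █ · · · · ·
    · · · · · · ·
    · · · · · · ·
    · · · · · · ·
    · · · · · · ·
    · · · · · · ·
    · · · · · · ·
    · · · · · · ·
T3:
  2·area = 24
  edge (0, 18)→(8, 16): d=(8,-2) inclusive
  edge (8, 16)→(12, 18): d=(4,2) inclusive
  edge (12, 18)→(0, 18): d=(-12,0) inclusive
    (2,8)@(5, 17): e=[2,10,12] → █
    (3,8)@(7, 17): e=[6,6,12] → █
    (4,8)@(9, 17): e=[10,2,12] → █
    (5,8)@(11, 17): e=[14,-2,12] → ·
    (2,9)@(5, 19): e=[18,18,-12] → ·
    (3,9)@(7, 19): e=[22,14,-12] → ·
    (4,9)@(9, 19): e=[26,10,-12] → ·
  covered (3 px):
    · · · · · · ·
    · · · · · · ·
    · · · · · · ·
    · · · · · · ·
    · · · · · · ·
    · · · · · · ·
    · · · · · · ·
    · · · · · · ·
    · · █ █ █ · ·
    · · · · · · ·
    · · · · · · ·
T4:
  2·area = 170
  edge (3, 9)→(14, 6): d=(11,-3) inclusive
  edge (14, 6)→(12, 22): d=(-2,16) inclusive
  edge (12, 22)→(3, 9): d=(-9,-13) inclusive
    (5,3)@(11, 7): e=[2,46,122] → █
    (6,3)@(13, 7): e=[8,14,148] → █
    (1,4)@(3, 9): e=[0,170,0] → █  [on edge]
    (2,4)@(5, 9): e=[6,138,26] → █
    (3,4)@(7, 9): e=[12,106,52] → █
    (4,4)@(9, 9): e=[18,74,78] → █
    (1,5)@(3, 11): e=[22,166,-18] → ·
    (2,5)@(5, 11): e=[28,134,8] → █
    (2,6)@(5, 13): e=[50,130,-10] → ·
    (3,6)@(7, 13): e=[56,98,16] → █
    (3,7)@(7, 15): e=[78,94,-2] → ·
    (4,7)@(9, 15): e=[84,62,24] → █
  covered (22 px):
    · · · · · · ·
    · · · · · · ·
    · · · · · · ·
    · · · · · █ █
    · █ █ █ █ █ █
    · · █ █ █ █ █
    · · · █ █ █ █
    · · · · █ █ ·
    · · · · █ █ ·
    · · · · · █ ·
    · · · · · · ·

Answer: [[5,3],[6,3],[1,4],[2,4],[3,4],[4,4],[5,4],[6,4],[2,5],[3,5],[4,5],[5,5],[6,5],[3,6],[4,6],[5,6],[6,6],[4,7],[5,7],[4,8],[5,8],[5,9]]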